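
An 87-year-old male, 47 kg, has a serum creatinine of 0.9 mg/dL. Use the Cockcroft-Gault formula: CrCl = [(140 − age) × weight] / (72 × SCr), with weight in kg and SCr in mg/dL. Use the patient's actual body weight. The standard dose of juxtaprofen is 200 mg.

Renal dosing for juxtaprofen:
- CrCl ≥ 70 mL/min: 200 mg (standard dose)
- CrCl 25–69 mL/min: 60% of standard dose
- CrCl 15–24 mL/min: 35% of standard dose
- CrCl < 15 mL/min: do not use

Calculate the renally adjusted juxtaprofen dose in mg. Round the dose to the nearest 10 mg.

CrCl = (140 − 87) × 47 / (72 × 0.9) = 2491.0 / 64.80 ≈ 38.4 mL/min
CrCl ≈ 38 mL/min → bracket 25–69 mL/min.
60% of 200 mg = 120 mg

120 mg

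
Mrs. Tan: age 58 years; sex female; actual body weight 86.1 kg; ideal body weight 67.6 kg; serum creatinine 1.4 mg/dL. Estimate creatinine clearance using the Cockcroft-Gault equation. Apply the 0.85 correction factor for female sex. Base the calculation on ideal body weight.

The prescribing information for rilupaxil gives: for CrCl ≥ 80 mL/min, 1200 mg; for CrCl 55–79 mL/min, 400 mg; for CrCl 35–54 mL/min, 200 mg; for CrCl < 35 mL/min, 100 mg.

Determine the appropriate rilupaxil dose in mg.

CrCl = (140 − 58) × 67.6 / (72 × 1.4) × 0.85 = 5543.2 / 100.80 × 0.85 ≈ 46.7 mL/min
CrCl ≈ 47 mL/min → bracket 35–54 mL/min.
Dose for this bracket: 200 mg.

200 mg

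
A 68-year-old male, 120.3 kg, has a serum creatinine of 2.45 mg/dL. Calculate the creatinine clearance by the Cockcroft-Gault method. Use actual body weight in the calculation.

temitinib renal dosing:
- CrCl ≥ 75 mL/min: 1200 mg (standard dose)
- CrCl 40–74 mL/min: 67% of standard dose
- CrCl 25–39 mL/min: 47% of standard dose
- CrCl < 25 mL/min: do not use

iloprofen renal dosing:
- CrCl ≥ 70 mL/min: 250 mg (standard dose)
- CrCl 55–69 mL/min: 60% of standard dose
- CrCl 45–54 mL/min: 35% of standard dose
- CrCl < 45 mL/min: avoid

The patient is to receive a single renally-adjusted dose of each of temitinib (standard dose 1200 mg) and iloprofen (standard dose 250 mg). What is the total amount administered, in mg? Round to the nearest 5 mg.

CrCl = (140 − 68) × 120.3 / (72 × 2.45) = 8661.6 / 176.40 ≈ 49.1 mL/min
CrCl ≈ 49 mL/min.
temitinib: 40–74 mL/min → 67% of 1200 mg = 804 mg.
iloprofen: 45–54 mL/min → 35% of 250 mg = 87.5 mg.
Total = 804 + 87.5 = 891.5 mg.

890 mg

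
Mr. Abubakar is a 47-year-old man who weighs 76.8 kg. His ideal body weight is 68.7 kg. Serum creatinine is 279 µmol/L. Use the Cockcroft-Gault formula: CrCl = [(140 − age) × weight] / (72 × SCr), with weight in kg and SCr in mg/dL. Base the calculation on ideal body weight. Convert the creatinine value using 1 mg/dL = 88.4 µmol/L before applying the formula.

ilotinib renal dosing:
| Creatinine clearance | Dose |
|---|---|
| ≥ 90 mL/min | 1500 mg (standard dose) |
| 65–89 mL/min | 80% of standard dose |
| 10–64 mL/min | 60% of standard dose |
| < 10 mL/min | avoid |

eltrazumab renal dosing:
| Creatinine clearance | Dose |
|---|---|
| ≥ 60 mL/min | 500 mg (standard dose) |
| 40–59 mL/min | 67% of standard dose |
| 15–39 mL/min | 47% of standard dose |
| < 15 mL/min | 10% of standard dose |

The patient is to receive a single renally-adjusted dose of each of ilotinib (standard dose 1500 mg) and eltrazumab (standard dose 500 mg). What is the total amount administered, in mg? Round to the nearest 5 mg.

SCr = 279 / 88.4 = 3.156 mg/dL
CrCl = (140 − 47) × 68.7 / (72 × 3.156) = 6389.1 / 227.23 ≈ 28.1 mL/min
CrCl ≈ 28 mL/min.
ilotinib: 10–64 mL/min → 60% of 1500 mg = 900 mg.
eltrazumab: 15–39 mL/min → 47% of 500 mg = 235 mg.
Total = 900 + 235 = 1135 mg.

1135 mg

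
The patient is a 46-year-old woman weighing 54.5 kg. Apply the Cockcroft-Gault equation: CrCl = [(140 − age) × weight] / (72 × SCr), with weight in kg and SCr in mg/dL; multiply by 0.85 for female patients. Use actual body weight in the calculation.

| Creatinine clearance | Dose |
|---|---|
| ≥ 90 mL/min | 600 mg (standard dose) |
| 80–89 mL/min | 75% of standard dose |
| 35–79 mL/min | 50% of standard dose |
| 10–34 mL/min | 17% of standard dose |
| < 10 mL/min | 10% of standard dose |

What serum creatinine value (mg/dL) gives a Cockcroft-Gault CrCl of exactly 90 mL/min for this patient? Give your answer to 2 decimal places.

Standard dose requires CrCl ≥ 90 mL/min.
Set (140 − 46) × 54.5 × 0.85 / (72 × SCr) = 90
SCr = (140 − 46) × 54.5 × 0.85 / (72 × 90) = 0.672 mg/dL

0.67 mg/dL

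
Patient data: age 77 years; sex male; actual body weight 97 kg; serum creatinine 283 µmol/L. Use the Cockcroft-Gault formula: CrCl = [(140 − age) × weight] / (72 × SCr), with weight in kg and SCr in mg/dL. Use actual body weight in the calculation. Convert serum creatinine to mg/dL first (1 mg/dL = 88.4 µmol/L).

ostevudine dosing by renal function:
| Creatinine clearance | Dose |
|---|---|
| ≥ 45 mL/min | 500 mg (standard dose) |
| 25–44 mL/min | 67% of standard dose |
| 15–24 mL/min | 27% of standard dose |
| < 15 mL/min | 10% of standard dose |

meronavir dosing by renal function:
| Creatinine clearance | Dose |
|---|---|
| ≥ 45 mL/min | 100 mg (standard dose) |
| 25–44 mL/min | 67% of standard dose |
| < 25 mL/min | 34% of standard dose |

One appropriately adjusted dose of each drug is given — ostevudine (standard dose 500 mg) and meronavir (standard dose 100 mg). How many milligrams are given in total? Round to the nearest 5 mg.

SCr = 283 / 88.4 = 3.201 mg/dL
CrCl = (140 − 77) × 97 / (72 × 3.201) = 6111.0 / 230.47 ≈ 26.5 mL/min
CrCl ≈ 27 mL/min.
ostevudine: 25–44 mL/min → 67% of 500 mg = 335 mg.
meronavir: 25–44 mL/min → 67% of 100 mg = 67 mg.
Total = 335 + 67 = 402 mg.

400 mg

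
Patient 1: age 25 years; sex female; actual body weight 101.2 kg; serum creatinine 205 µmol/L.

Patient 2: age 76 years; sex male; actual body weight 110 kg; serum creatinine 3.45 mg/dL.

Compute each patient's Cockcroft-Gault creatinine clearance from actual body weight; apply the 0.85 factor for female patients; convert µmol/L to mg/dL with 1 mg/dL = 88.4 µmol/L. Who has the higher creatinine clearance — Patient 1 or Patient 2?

Patient 1

Patient 1: SCr = 205 / 88.4 = 2.319 mg/dL
Patient 1: CrCl = (140 − 25) × 101.2 / (72 × 2.319) × 0.85 = 11638.0 / 166.97 × 0.85 ≈ 59.2 mL/min
Patient 2: CrCl = (140 − 76) × 110 / (72 × 3.45) = 7040.0 / 248.40 ≈ 28.3 mL/min
59.2 vs 28.3 mL/min → Patient 1 is higher.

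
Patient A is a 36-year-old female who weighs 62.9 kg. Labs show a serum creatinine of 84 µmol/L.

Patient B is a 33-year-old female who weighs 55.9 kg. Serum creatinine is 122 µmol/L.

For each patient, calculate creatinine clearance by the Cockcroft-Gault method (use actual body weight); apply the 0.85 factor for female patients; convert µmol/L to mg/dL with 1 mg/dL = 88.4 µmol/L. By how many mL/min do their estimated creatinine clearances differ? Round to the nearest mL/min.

Patient A: SCr = 84 / 88.4 = 0.95 mg/dL
Patient A: CrCl = (140 − 36) × 62.9 / (72 × 0.95) × 0.85 = 6541.6 / 68.40 × 0.85 ≈ 81.3 mL/min
Patient B: SCr = 122 / 88.4 = 1.38 mg/dL
Patient B: CrCl = (140 − 33) × 55.9 / (72 × 1.38) × 0.85 = 5981.3 / 99.36 × 0.85 ≈ 51.2 mL/min
|81.3 − 51.2| = 30.1 mL/min

30 mL/min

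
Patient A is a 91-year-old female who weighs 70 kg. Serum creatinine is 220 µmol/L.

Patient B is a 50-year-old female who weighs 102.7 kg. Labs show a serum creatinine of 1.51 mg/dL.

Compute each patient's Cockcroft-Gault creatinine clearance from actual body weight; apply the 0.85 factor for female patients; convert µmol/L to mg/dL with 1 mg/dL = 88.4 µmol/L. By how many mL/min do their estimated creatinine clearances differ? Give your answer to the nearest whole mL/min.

Patient A: SCr = 220 / 88.4 = 2.489 mg/dL
Patient A: CrCl = (140 − 91) × 70 / (72 × 2.489) × 0.85 = 3430.0 / 179.21 × 0.85 ≈ 16.3 mL/min
Patient B: CrCl = (140 − 50) × 102.7 / (72 × 1.51) × 0.85 = 9243.0 / 108.72 × 0.85 ≈ 72.3 mL/min
|16.3 − 72.3| = 56.0 mL/min

56 mL/min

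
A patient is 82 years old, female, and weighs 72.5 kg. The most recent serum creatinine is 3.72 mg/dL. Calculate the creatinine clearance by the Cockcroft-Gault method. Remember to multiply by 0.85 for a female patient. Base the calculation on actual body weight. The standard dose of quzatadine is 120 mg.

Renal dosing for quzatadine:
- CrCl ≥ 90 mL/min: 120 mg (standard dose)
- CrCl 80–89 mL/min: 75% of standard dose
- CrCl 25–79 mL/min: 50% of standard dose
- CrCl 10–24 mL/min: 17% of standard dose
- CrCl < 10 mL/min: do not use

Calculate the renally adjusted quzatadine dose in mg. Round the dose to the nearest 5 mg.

CrCl = (140 − 82) × 72.5 / (72 × 3.72) × 0.85 = 4205.0 / 267.84 × 0.85 ≈ 13.3 mL/min
CrCl ≈ 13 mL/min → bracket 10–24 mL/min.
17% of 120 mg = 20.4 mg → 20 mg

20 mg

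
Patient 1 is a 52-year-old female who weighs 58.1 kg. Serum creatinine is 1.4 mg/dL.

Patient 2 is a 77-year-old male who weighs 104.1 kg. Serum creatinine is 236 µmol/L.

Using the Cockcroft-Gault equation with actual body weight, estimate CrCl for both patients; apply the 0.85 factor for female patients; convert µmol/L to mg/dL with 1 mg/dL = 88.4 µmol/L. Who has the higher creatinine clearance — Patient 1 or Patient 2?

Patient 1: CrCl = (140 − 52) × 58.1 / (72 × 1.4) × 0.85 = 5112.8 / 100.80 × 0.85 ≈ 43.1 mL/min
Patient 2: SCr = 236 / 88.4 = 2.67 mg/dL
Patient 2: CrCl = (140 − 77) × 104.1 / (72 × 2.67) = 6558.3 / 192.24 ≈ 34.1 mL/min
43.1 vs 34.1 mL/min → Patient 1 is higher.

Patient 1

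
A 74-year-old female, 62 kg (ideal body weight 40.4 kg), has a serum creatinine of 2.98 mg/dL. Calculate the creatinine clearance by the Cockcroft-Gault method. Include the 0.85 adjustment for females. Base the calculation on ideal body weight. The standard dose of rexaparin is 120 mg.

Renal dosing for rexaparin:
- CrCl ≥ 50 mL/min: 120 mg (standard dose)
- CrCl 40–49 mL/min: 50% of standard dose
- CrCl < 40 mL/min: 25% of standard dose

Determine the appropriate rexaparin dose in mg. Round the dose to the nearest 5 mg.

30 mg

CrCl = (140 − 74) × 40.4 / (72 × 2.98) × 0.85 = 2666.4 / 214.56 × 0.85 ≈ 10.6 mL/min
CrCl ≈ 11 mL/min → bracket < 40 mL/min.
25% of 120 mg = 30 mg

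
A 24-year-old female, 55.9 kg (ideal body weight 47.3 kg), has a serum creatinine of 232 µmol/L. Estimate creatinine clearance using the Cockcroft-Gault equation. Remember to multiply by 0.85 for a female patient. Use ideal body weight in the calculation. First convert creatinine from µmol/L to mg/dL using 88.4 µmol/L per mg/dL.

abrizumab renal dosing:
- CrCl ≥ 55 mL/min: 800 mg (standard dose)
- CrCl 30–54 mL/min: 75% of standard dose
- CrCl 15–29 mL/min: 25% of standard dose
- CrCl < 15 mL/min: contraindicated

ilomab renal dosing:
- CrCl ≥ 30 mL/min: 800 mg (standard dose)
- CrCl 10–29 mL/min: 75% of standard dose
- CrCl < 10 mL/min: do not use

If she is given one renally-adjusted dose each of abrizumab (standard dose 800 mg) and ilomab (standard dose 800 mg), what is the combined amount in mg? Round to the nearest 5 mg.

SCr = 232 / 88.4 = 2.624 mg/dL
CrCl = (140 − 24) × 47.3 / (72 × 2.624) × 0.85 = 5486.8 / 188.93 × 0.85 ≈ 24.7 mL/min
CrCl ≈ 25 mL/min.
abrizumab: 15–29 mL/min → 25% of 800 mg = 200 mg.
ilomab: 10–29 mL/min → 75% of 800 mg = 600 mg.
Total = 200 + 600 = 800 mg.

800 mg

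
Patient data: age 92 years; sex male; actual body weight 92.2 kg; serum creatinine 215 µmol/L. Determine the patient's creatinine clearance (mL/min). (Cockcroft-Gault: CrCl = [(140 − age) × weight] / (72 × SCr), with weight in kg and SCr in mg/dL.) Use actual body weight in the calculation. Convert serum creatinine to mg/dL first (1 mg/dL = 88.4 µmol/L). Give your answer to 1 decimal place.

SCr = 215 / 88.4 = 2.432 mg/dL
CrCl = (140 − 92) × 92.2 / (72 × 2.432) = 4425.6 / 175.10 ≈ 25.3 mL/min

25.3 mL/min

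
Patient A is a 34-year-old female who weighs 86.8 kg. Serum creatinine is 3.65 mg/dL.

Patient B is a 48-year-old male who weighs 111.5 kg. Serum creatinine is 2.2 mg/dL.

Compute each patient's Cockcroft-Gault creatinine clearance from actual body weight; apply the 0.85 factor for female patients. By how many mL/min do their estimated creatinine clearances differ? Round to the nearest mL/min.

35 mL/min

Patient A: CrCl = (140 − 34) × 86.8 / (72 × 3.65) × 0.85 = 9200.8 / 262.80 × 0.85 ≈ 29.8 mL/min
Patient B: CrCl = (140 − 48) × 111.5 / (72 × 2.2) = 10258.0 / 158.40 ≈ 64.8 mL/min
|29.8 − 64.8| = 35.0 mL/min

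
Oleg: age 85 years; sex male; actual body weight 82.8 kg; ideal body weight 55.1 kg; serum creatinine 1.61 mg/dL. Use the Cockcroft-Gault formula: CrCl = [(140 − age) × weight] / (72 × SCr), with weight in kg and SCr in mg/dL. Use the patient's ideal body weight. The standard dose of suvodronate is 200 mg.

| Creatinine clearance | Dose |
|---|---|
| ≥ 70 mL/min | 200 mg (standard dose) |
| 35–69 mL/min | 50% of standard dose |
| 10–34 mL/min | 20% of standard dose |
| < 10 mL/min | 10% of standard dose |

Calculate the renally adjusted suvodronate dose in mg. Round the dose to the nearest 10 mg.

40 mg

CrCl = (140 − 85) × 55.1 / (72 × 1.61) = 3030.5 / 115.92 ≈ 26.1 mL/min
CrCl ≈ 26 mL/min → bracket 10–34 mL/min.
20% of 200 mg = 40 mg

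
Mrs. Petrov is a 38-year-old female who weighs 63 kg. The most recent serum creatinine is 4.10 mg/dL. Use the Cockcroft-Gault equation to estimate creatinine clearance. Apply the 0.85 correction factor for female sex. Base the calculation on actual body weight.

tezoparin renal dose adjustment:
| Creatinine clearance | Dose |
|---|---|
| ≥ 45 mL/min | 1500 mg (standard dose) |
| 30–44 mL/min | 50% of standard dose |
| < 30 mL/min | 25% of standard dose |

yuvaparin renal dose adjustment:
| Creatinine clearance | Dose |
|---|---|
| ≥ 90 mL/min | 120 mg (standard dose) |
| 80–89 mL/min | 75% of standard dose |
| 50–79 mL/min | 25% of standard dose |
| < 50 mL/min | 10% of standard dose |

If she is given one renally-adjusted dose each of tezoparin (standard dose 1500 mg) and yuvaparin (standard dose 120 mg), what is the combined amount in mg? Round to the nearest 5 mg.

385 mg

CrCl = (140 − 38) × 63 / (72 × 4.1) × 0.85 = 6426.0 / 295.20 × 0.85 ≈ 18.5 mL/min
CrCl ≈ 19 mL/min.
tezoparin: < 30 mL/min → 25% of 1500 mg = 375 mg.
yuvaparin: < 50 mL/min → 10% of 120 mg = 12 mg.
Total = 375 + 12 = 387 mg.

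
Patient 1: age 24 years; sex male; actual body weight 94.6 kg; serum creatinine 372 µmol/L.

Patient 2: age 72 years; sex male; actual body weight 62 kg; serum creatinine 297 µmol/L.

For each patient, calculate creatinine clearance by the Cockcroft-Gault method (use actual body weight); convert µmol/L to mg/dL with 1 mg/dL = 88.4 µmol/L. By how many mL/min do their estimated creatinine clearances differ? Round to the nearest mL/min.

Patient 1: SCr = 372 / 88.4 = 4.208 mg/dL
Patient 1: CrCl = (140 − 24) × 94.6 / (72 × 4.208) = 10973.6 / 302.98 ≈ 36.2 mL/min
Patient 2: SCr = 297 / 88.4 = 3.36 mg/dL
Patient 2: CrCl = (140 − 72) × 62 / (72 × 3.36) = 4216.0 / 241.92 ≈ 17.4 mL/min
|36.2 − 17.4| = 18.8 mL/min

19 mL/min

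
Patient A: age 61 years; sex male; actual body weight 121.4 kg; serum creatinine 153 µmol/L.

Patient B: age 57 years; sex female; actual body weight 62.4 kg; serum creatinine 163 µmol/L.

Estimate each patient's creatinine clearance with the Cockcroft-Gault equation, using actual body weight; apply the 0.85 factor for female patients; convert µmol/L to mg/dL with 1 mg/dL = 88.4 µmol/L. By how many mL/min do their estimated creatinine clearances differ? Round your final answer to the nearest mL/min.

44 mL/min

Patient A: SCr = 153 / 88.4 = 1.731 mg/dL
Patient A: CrCl = (140 − 61) × 121.4 / (72 × 1.731) = 9590.6 / 124.63 ≈ 77.0 mL/min
Patient B: SCr = 163 / 88.4 = 1.844 mg/dL
Patient B: CrCl = (140 − 57) × 62.4 / (72 × 1.844) × 0.85 = 5179.2 / 132.77 × 0.85 ≈ 33.2 mL/min
|77.0 − 33.2| = 43.8 mL/min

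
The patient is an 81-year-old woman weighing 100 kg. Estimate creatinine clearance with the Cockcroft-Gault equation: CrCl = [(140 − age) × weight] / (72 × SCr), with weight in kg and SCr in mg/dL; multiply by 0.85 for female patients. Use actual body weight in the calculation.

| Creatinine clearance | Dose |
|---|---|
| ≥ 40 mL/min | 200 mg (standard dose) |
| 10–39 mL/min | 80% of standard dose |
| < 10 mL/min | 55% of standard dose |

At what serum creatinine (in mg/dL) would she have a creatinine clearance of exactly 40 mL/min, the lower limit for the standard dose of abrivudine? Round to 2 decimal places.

Standard dose requires CrCl ≥ 40 mL/min.
Set (140 − 81) × 100 × 0.85 / (72 × SCr) = 40
SCr = (140 − 81) × 100 × 0.85 / (72 × 40) = 1.741 mg/dL

1.74 mg/dL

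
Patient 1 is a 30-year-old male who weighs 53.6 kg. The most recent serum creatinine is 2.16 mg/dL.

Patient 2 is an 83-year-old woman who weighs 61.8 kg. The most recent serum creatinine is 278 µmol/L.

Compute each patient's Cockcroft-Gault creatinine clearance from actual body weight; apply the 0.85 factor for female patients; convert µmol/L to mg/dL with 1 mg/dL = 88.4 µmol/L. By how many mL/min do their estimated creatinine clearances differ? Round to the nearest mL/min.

Patient 1: CrCl = (140 − 30) × 53.6 / (72 × 2.16) = 5896.0 / 155.52 ≈ 37.9 mL/min
Patient 2: SCr = 278 / 88.4 = 3.145 mg/dL
Patient 2: CrCl = (140 − 83) × 61.8 / (72 × 3.145) × 0.85 = 3522.6 / 226.44 × 0.85 ≈ 13.2 mL/min
|37.9 − 13.2| = 24.7 mL/min

25 mL/min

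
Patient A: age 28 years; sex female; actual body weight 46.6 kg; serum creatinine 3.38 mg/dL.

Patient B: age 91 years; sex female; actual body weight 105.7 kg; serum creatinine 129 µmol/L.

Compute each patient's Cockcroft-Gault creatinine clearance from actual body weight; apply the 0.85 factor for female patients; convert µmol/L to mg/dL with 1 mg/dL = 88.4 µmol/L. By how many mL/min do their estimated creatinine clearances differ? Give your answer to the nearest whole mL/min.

24 mL/min

Patient A: CrCl = (140 − 28) × 46.6 / (72 × 3.38) × 0.85 = 5219.2 / 243.36 × 0.85 ≈ 18.2 mL/min
Patient B: SCr = 129 / 88.4 = 1.459 mg/dL
Patient B: CrCl = (140 − 91) × 105.7 / (72 × 1.459) × 0.85 = 5179.3 / 105.05 × 0.85 ≈ 41.9 mL/min
|18.2 − 41.9| = 23.7 mL/min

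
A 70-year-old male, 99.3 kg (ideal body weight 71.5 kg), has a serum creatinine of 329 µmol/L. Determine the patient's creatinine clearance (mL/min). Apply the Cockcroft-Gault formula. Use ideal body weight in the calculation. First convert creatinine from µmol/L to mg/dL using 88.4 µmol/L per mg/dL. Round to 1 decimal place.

18.7 mL/min

SCr = 329 / 88.4 = 3.722 mg/dL
CrCl = (140 − 70) × 71.5 / (72 × 3.722) = 5005.0 / 267.98 ≈ 18.7 mL/min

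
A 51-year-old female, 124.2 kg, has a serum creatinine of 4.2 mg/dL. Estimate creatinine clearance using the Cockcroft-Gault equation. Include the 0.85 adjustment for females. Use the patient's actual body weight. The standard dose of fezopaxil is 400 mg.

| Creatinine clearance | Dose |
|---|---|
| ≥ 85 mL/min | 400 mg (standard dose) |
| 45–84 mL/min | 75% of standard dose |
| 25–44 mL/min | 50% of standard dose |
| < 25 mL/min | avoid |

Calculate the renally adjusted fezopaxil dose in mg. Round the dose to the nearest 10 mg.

200 mg

CrCl = (140 − 51) × 124.2 / (72 × 4.2) × 0.85 = 11053.8 / 302.40 × 0.85 ≈ 31.1 mL/min
CrCl ≈ 31 mL/min → bracket 25–44 mL/min.
50% of 400 mg = 200 mg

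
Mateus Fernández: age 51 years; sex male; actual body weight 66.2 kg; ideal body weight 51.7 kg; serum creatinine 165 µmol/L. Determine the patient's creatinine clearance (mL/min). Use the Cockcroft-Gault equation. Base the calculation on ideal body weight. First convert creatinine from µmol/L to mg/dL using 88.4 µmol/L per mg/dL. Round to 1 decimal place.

SCr = 165 / 88.4 = 1.867 mg/dL
CrCl = (140 − 51) × 51.7 / (72 × 1.867) = 4601.3 / 134.42 ≈ 34.2 mL/min

34.2 mL/min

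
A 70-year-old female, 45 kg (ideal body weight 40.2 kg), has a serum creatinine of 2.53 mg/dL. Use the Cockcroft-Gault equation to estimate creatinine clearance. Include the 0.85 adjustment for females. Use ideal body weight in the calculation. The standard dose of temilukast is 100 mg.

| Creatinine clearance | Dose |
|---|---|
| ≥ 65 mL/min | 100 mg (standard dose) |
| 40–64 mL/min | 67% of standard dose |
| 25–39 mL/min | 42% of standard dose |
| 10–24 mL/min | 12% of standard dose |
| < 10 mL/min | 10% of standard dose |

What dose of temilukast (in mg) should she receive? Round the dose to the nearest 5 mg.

10 mg

CrCl = (140 − 70) × 40.2 / (72 × 2.53) × 0.85 = 2814.0 / 182.16 × 0.85 ≈ 13.1 mL/min
CrCl ≈ 13 mL/min → bracket 10–24 mL/min.
12% of 100 mg = 12 mg → 10 mg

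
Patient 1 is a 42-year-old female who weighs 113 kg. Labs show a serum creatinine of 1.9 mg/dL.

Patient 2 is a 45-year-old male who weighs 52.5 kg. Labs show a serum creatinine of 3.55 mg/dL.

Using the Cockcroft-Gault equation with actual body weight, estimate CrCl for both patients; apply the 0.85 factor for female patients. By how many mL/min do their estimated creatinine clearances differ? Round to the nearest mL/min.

49 mL/min

Patient 1: CrCl = (140 − 42) × 113 / (72 × 1.9) × 0.85 = 11074.0 / 136.80 × 0.85 ≈ 68.8 mL/min
Patient 2: CrCl = (140 − 45) × 52.5 / (72 × 3.55) = 4987.5 / 255.60 ≈ 19.5 mL/min
|68.8 − 19.5| = 49.3 mL/min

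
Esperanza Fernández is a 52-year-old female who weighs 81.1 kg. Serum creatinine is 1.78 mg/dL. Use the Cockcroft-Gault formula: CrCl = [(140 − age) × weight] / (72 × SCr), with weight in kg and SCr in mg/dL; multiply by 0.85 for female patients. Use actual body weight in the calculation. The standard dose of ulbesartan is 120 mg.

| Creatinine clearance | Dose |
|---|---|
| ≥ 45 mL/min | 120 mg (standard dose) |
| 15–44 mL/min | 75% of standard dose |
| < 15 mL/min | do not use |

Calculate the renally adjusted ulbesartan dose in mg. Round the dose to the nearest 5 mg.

120 mg

CrCl = (140 − 52) × 81.1 / (72 × 1.78) × 0.85 = 7136.8 / 128.16 × 0.85 ≈ 47.3 mL/min
CrCl ≈ 47 mL/min → bracket ≥ 45 mL/min.
100% of 120 mg = 120 mg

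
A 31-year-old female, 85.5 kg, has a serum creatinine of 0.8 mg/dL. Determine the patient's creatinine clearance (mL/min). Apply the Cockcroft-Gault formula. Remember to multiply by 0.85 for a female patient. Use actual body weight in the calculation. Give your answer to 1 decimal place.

137.5 mL/min

CrCl = (140 − 31) × 85.5 / (72 × 0.8) × 0.85 = 9319.5 / 57.60 × 0.85 ≈ 137.5 mL/min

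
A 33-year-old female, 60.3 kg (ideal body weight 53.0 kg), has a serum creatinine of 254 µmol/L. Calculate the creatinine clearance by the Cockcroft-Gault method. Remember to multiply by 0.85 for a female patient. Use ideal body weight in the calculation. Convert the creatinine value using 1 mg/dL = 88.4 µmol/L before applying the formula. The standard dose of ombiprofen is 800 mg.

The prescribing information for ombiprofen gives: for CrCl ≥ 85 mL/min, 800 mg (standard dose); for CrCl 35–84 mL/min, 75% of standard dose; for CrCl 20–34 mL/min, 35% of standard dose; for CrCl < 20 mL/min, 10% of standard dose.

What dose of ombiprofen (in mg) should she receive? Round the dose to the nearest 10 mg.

SCr = 254 / 88.4 = 2.873 mg/dL
CrCl = (140 − 33) × 53 / (72 × 2.873) × 0.85 = 5671.0 / 206.86 × 0.85 ≈ 23.3 mL/min
CrCl ≈ 23 mL/min → bracket 20–34 mL/min.
35% of 800 mg = 280 mg

280 mg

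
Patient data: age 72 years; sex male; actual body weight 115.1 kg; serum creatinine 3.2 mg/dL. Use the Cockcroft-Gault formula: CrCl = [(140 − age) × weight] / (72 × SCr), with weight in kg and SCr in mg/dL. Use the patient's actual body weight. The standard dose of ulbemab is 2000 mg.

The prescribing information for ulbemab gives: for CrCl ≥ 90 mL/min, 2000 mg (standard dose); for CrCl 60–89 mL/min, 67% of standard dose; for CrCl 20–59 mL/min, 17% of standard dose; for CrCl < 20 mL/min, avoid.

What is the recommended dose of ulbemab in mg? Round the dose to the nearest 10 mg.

340 mg

CrCl = (140 − 72) × 115.1 / (72 × 3.2) = 7826.8 / 230.40 ≈ 34.0 mL/min
CrCl ≈ 34 mL/min → bracket 20–59 mL/min.
17% of 2000 mg = 340 mg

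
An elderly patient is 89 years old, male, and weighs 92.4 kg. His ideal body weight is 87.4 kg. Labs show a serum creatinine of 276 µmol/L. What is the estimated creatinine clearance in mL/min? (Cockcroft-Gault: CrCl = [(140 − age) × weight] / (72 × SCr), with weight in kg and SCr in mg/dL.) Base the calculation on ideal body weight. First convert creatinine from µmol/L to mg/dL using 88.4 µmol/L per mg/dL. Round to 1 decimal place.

19.8 mL/min

SCr = 276 / 88.4 = 3.122 mg/dL
CrCl = (140 − 89) × 87.4 / (72 × 3.122) = 4457.4 / 224.78 ≈ 19.8 mL/min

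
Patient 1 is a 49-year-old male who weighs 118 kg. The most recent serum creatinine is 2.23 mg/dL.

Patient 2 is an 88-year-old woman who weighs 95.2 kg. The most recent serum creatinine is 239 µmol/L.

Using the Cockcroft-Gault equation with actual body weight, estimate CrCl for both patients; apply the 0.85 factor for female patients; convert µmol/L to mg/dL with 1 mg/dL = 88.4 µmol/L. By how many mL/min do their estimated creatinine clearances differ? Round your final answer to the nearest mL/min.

45 mL/min

Patient 1: CrCl = (140 − 49) × 118 / (72 × 2.23) = 10738.0 / 160.56 ≈ 66.9 mL/min
Patient 2: SCr = 239 / 88.4 = 2.704 mg/dL
Patient 2: CrCl = (140 − 88) × 95.2 / (72 × 2.704) × 0.85 = 4950.4 / 194.69 × 0.85 ≈ 21.6 mL/min
|66.9 − 21.6| = 45.3 mL/min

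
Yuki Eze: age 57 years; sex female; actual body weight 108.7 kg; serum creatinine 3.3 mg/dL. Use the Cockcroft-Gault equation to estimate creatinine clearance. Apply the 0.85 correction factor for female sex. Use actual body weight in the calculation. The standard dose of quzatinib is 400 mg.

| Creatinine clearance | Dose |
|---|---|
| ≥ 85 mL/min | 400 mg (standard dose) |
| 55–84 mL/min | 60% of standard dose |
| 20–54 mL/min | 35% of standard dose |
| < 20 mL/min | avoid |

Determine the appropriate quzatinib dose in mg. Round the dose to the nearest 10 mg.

CrCl = (140 − 57) × 108.7 / (72 × 3.3) × 0.85 = 9022.1 / 237.60 × 0.85 ≈ 32.3 mL/min
CrCl ≈ 32 mL/min → bracket 20–54 mL/min.
35% of 400 mg = 140 mg

140 mg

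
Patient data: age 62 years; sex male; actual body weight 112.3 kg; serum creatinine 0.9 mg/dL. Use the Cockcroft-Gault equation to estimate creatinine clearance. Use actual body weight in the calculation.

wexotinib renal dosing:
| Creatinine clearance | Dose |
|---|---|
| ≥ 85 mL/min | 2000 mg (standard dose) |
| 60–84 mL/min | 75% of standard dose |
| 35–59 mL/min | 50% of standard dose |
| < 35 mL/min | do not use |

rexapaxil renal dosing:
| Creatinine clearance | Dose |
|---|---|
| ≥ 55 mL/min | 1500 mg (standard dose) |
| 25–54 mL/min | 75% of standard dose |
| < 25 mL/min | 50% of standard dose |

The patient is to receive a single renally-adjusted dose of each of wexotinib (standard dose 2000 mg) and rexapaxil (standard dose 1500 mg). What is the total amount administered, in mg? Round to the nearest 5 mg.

CrCl = (140 − 62) × 112.3 / (72 × 0.9) = 8759.4 / 64.80 ≈ 135.2 mL/min
CrCl ≈ 135 mL/min.
wexotinib: ≥ 85 mL/min → 100% of 2000 mg = 2000 mg.
rexapaxil: ≥ 55 mL/min → 100% of 1500 mg = 1500 mg.
Total = 2000 + 1500 = 3500 mg.

3500 mg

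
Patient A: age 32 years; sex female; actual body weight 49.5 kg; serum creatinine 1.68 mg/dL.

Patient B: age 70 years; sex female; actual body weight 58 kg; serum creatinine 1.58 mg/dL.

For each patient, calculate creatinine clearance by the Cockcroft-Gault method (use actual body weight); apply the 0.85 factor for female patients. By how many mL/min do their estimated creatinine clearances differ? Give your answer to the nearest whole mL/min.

7 mL/min

Patient A: CrCl = (140 − 32) × 49.5 / (72 × 1.68) × 0.85 = 5346.0 / 120.96 × 0.85 ≈ 37.6 mL/min
Patient B: CrCl = (140 − 70) × 58 / (72 × 1.58) × 0.85 = 4060.0 / 113.76 × 0.85 ≈ 30.3 mL/min
|37.6 − 30.3| = 7.3 mL/min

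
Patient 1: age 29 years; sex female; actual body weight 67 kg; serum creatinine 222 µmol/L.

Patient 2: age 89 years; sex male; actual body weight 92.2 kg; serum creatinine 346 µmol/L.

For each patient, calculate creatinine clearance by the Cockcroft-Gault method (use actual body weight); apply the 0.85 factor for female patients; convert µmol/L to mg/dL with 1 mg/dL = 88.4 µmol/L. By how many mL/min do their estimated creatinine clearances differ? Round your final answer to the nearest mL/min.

Patient 1: SCr = 222 / 88.4 = 2.511 mg/dL
Patient 1: CrCl = (140 − 29) × 67 / (72 × 2.511) × 0.85 = 7437.0 / 180.79 × 0.85 ≈ 35.0 mL/min
Patient 2: SCr = 346 / 88.4 = 3.914 mg/dL
Patient 2: CrCl = (140 − 89) × 92.2 / (72 × 3.914) = 4702.2 / 281.81 ≈ 16.7 mL/min
|35.0 − 16.7| = 18.3 mL/min

18 mL/min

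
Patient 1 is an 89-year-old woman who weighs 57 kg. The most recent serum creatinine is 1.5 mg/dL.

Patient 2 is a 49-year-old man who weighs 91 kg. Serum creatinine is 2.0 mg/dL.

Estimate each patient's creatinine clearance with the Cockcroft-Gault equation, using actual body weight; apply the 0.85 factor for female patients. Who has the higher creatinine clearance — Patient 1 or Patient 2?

Patient 1: CrCl = (140 − 89) × 57 / (72 × 1.5) × 0.85 = 2907.0 / 108.00 × 0.85 ≈ 22.9 mL/min
Patient 2: CrCl = (140 − 49) × 91 / (72 × 2) = 8281.0 / 144.00 ≈ 57.5 mL/min
22.9 vs 57.5 mL/min → Patient 2 is higher.

Patient 2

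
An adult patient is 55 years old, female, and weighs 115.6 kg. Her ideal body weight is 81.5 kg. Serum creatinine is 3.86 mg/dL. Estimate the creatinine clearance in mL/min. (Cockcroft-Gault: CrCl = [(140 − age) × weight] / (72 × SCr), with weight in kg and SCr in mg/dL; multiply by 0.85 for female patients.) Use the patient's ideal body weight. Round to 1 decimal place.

CrCl = (140 − 55) × 81.5 / (72 × 3.86) × 0.85 = 6927.5 / 277.92 × 0.85 ≈ 21.2 mL/min

21.2 mL/min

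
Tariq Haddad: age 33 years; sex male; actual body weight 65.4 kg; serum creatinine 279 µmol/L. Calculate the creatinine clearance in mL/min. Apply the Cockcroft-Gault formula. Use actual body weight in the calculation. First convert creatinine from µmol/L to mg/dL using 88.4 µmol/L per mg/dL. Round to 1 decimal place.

SCr = 279 / 88.4 = 3.156 mg/dL
CrCl = (140 − 33) × 65.4 / (72 × 3.156) = 6997.8 / 227.23 ≈ 30.8 mL/min

30.8 mL/min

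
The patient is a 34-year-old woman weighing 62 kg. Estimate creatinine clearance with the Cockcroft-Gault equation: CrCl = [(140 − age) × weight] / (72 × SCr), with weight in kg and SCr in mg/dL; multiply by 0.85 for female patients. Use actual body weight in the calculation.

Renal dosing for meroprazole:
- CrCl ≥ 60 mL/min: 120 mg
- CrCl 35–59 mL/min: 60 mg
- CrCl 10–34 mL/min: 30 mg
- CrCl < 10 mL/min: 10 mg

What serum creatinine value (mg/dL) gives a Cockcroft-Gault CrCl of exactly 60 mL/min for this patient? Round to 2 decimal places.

Standard dose requires CrCl ≥ 60 mL/min.
Set (140 − 34) × 62 × 0.85 / (72 × SCr) = 60
SCr = (140 − 34) × 62 × 0.85 / (72 × 60) = 1.293 mg/dL

1.29 mg/dL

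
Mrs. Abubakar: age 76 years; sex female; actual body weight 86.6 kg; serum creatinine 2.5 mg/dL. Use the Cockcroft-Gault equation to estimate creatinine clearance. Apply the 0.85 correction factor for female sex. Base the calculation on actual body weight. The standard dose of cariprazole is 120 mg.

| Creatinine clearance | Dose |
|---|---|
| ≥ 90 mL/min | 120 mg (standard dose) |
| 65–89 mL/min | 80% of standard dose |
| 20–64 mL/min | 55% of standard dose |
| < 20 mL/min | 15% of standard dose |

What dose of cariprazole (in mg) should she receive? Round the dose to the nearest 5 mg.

CrCl = (140 − 76) × 86.6 / (72 × 2.5) × 0.85 = 5542.4 / 180.00 × 0.85 ≈ 26.2 mL/min
CrCl ≈ 26 mL/min → bracket 20–64 mL/min.
55% of 120 mg = 66 mg → 65 mg

65 mg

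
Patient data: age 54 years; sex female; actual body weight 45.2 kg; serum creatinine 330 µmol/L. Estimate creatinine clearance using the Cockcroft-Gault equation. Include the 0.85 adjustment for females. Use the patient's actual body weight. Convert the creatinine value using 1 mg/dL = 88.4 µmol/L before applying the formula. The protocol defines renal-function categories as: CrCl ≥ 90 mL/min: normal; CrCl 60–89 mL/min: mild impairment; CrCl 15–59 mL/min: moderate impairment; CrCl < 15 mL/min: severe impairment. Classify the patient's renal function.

severe impairment

SCr = 330 / 88.4 = 3.733 mg/dL
CrCl = (140 − 54) × 45.2 / (72 × 3.733) × 0.85 = 3887.2 / 268.78 × 0.85 ≈ 12.3 mL/min
12 mL/min falls in the 'severe impairment' range.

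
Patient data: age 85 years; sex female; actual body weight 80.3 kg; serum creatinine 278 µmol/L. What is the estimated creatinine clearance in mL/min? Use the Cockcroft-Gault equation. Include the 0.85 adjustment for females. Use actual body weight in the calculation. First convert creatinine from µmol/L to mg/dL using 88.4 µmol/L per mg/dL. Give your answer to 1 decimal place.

16.6 mL/min

SCr = 278 / 88.4 = 3.145 mg/dL
CrCl = (140 − 85) × 80.3 / (72 × 3.145) × 0.85 = 4416.5 / 226.44 × 0.85 ≈ 16.6 mL/min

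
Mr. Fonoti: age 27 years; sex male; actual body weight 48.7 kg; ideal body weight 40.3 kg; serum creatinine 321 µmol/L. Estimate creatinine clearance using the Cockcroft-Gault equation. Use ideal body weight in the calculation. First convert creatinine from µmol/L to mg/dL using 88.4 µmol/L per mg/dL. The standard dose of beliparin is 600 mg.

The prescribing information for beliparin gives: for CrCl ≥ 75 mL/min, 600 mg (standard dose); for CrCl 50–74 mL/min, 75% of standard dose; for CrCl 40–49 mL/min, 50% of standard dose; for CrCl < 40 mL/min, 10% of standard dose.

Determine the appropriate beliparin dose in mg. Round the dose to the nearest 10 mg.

60 mg

SCr = 321 / 88.4 = 3.631 mg/dL
CrCl = (140 − 27) × 40.3 / (72 × 3.631) = 4553.9 / 261.43 ≈ 17.4 mL/min
CrCl ≈ 17 mL/min → bracket < 40 mL/min.
10% of 600 mg = 60 mg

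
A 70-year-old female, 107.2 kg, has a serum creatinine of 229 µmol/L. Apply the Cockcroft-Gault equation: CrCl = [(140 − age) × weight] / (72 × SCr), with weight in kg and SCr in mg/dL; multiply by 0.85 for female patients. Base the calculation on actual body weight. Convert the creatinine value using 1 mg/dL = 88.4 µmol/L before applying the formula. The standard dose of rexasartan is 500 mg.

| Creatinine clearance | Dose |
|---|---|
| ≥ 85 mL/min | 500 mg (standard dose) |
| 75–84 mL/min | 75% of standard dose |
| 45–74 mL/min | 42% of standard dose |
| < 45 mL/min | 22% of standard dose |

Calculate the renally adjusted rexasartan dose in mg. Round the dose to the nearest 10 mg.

110 mg

SCr = 229 / 88.4 = 2.59 mg/dL
CrCl = (140 − 70) × 107.2 / (72 × 2.59) × 0.85 = 7504.0 / 186.48 × 0.85 ≈ 34.2 mL/min
CrCl ≈ 34 mL/min → bracket < 45 mL/min.
22% of 500 mg = 110 mg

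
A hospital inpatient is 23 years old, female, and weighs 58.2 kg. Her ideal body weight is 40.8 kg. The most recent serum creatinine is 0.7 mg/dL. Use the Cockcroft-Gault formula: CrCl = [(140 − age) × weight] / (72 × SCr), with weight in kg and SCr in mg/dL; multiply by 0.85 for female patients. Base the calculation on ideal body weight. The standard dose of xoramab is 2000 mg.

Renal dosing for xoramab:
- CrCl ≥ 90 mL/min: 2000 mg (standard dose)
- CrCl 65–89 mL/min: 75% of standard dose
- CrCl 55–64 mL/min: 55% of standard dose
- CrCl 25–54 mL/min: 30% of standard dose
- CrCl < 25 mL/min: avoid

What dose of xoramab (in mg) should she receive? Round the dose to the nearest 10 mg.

1500 mg

CrCl = (140 − 23) × 40.8 / (72 × 0.7) × 0.85 = 4773.6 / 50.40 × 0.85 ≈ 80.5 mL/min
CrCl ≈ 81 mL/min → bracket 65–89 mL/min.
75% of 2000 mg = 1500 mg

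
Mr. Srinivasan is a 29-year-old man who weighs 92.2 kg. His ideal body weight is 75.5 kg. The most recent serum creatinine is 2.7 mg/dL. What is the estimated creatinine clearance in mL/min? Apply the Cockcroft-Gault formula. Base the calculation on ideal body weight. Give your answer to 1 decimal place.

CrCl = (140 − 29) × 75.5 / (72 × 2.7) = 8380.5 / 194.40 ≈ 43.1 mL/min

43.1 mL/min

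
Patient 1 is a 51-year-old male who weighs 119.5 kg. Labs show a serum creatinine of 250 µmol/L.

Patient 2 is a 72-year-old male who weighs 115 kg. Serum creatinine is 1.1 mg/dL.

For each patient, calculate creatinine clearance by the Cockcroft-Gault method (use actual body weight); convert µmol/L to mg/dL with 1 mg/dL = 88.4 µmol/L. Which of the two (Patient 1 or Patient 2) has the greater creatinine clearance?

Patient 2

Patient 1: SCr = 250 / 88.4 = 2.828 mg/dL
Patient 1: CrCl = (140 − 51) × 119.5 / (72 × 2.828) = 10635.5 / 203.62 ≈ 52.2 mL/min
Patient 2: CrCl = (140 − 72) × 115 / (72 × 1.1) = 7820.0 / 79.20 ≈ 98.7 mL/min
52.2 vs 98.7 mL/min → Patient 2 is higher.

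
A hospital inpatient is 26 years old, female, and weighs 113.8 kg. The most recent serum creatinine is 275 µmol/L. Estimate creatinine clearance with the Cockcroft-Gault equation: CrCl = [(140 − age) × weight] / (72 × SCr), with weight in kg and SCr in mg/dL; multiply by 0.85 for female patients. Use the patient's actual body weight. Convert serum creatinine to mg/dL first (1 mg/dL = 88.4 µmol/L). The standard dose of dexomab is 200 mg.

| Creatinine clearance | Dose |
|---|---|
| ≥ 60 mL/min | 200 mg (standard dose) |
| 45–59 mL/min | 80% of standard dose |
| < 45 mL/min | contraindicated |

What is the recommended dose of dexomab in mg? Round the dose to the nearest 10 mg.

SCr = 275 / 88.4 = 3.111 mg/dL
CrCl = (140 − 26) × 113.8 / (72 × 3.111) × 0.85 = 12973.2 / 223.99 × 0.85 ≈ 49.2 mL/min
CrCl ≈ 49 mL/min → bracket 45–59 mL/min.
80% of 200 mg = 160 mg

160 mg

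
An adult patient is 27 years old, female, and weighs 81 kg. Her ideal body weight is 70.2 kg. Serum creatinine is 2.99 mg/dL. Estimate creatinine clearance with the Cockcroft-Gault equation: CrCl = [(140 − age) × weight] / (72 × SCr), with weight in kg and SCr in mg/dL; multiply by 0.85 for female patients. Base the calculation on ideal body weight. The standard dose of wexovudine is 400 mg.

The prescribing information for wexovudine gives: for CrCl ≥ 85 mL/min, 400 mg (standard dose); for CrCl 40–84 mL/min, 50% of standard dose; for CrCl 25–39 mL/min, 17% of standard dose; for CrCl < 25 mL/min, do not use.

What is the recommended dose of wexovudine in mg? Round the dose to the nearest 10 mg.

CrCl = (140 − 27) × 70.2 / (72 × 2.99) × 0.85 = 7932.6 / 215.28 × 0.85 ≈ 31.3 mL/min
CrCl ≈ 31 mL/min → bracket 25–39 mL/min.
17% of 400 mg = 68 mg → 70 mg

70 mg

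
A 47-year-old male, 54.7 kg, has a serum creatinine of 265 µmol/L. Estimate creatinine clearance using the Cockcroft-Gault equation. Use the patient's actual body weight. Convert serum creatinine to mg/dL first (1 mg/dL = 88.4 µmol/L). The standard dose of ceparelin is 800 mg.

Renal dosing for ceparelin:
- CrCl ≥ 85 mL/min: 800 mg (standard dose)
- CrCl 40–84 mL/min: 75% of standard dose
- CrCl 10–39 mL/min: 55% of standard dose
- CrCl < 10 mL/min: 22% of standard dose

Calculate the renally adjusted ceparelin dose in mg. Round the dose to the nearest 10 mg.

SCr = 265 / 88.4 = 2.998 mg/dL
CrCl = (140 − 47) × 54.7 / (72 × 2.998) = 5087.1 / 215.86 ≈ 23.6 mL/min
CrCl ≈ 24 mL/min → bracket 10–39 mL/min.
55% of 800 mg = 440 mg

440 mg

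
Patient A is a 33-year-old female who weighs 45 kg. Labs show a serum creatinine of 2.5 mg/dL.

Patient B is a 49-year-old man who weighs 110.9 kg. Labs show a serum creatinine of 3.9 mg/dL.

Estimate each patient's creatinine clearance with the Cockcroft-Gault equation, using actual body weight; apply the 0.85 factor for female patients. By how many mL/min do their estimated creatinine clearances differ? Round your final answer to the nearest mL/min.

13 mL/min

Patient A: CrCl = (140 − 33) × 45 / (72 × 2.5) × 0.85 = 4815.0 / 180.00 × 0.85 ≈ 22.7 mL/min
Patient B: CrCl = (140 − 49) × 110.9 / (72 × 3.9) = 10091.9 / 280.80 ≈ 35.9 mL/min
|22.7 − 35.9| = 13.2 mL/min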